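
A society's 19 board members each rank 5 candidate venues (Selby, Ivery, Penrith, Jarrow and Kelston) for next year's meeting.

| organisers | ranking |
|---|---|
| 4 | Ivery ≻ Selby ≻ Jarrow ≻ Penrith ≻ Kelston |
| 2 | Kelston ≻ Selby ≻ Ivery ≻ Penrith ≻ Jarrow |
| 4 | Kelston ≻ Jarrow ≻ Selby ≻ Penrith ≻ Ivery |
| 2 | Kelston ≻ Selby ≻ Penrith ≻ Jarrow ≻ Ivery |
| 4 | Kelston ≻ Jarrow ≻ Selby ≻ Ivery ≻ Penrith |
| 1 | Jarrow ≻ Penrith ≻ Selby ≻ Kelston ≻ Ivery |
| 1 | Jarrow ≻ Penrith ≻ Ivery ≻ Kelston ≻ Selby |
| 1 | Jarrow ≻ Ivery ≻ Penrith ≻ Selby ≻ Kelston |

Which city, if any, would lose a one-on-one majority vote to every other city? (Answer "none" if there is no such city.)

Head-to-head results (19 organisers):
Selby vs Ivery: Selby preferred on 2+4+2+4+1 = 13 ballots; Selby wins 13–6.
Selby–Penrith: Selby 16–3.
Selby–Jarrow: Jarrow 11–8.
Selby–Kelston: Kelston 13–6.
Ivery–Penrith: Ivery 11–8.
Ivery vs Jarrow: Jarrow wins 13–6.
Ivery–Kelston: Kelston 13–6.
Penrith vs Jarrow: 2+2 = 4 for Penrith, 15 for Jarrow — Jarrow by 15–4.
Penrith vs Kelston: Kelston wins 12–7.
Jarrow–Kelston: Kelston 12–7.
Penrith is beaten in every head-to-head and is the Condorcet loser.

Penrith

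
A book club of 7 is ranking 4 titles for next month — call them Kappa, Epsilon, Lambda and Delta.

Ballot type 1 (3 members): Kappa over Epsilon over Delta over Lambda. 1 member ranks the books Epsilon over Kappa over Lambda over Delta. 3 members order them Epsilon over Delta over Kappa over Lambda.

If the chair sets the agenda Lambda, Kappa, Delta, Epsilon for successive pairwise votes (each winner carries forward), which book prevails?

Round 1: Lambda vs Kappa — 0–7, Kappa advances.
Round 2: Kappa vs Delta — 4–3, Kappa advances.
Round 3: Kappa vs Epsilon — 3–4, Epsilon advances.
Epsilon survives the agenda.

Epsilon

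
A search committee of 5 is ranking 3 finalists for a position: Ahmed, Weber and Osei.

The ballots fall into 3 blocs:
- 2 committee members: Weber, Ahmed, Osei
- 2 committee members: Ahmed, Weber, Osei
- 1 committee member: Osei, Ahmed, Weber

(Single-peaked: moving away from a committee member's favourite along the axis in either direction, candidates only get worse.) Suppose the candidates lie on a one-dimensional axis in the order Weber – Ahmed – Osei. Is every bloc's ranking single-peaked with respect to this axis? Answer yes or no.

yes

Axis positions: Weber=1, Ahmed=2, Osei=3.
Bloc 1 (peak Weber at position 1): ranking walks positions 1-2-3, expanding outward from the peak — single-peaked.
Bloc 2 (peak Ahmed at position 2): ranking walks positions 2-1-3, expanding outward from the peak — single-peaked.
Bloc 3 (peak Osei at position 3): ranking walks positions 3-2-1, expanding outward from the peak — single-peaked.
Every ranking is single-peaked on this axis.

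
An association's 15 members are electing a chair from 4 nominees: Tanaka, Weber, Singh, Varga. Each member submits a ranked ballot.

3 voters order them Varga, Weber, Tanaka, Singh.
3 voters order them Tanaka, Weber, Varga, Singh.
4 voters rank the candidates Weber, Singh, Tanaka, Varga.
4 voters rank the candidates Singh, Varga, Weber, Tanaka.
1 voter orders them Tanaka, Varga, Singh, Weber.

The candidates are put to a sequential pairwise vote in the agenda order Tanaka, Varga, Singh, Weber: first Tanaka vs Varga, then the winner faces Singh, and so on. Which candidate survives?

Round 1: Tanaka vs Varga — 8–7, Tanaka advances.
Round 2: Tanaka vs Singh — 7–8, Singh advances.
Round 3: Singh vs Weber — 5–10, Weber advances.
Weber survives the agenda.

Weber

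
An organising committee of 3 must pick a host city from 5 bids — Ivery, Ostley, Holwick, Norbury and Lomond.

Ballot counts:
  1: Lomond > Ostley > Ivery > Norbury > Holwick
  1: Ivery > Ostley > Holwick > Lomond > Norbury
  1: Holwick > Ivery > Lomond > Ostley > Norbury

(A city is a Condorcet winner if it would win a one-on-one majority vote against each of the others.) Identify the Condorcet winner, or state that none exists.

Ivery

Head-to-head results (3 organisers):
Ivery–Ostley: Ivery 2–1.
Ivery vs Holwick: Ivery is ranked higher on 1+1 = 2 ballots, Holwick on 1. Ivery wins 2–1.
Ivery vs Norbury: Ivery wins 3–0.
Ivery vs Lomond: 1+1 = 2 for Ivery, 1 for Lomond — Ivery by 2–1.
Ostley–Holwick: Ostley 2–1.
Ostley vs Norbury: Ostley, 3–0.
Ostley vs Lomond: 1 to 2, Lomond.
Holwick vs Norbury: Holwick, 2–1.
Holwick vs Lomond: 2 to 1, Holwick.
Norbury vs Lomond: Lomond, 3–0.
Ivery beats each of Ostley, Holwick, Norbury, Lomond — Ivery is the Condorcet winner.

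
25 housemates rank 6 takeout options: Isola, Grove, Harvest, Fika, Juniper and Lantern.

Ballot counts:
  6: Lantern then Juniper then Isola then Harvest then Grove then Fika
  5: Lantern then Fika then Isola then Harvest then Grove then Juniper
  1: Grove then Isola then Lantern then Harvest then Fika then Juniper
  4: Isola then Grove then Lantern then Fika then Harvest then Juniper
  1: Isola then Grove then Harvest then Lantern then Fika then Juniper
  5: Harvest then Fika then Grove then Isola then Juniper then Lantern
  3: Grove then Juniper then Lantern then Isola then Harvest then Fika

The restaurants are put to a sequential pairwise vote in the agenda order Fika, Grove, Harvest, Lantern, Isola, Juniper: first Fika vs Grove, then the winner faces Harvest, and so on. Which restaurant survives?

Lantern

Round 1: Fika vs Grove — 10–15, Grove advances.
Round 2: Grove vs Harvest — 9–16, Harvest advances.
Round 3: Harvest vs Lantern — 6–19, Lantern advances.
Round 4: Lantern vs Isola — 14–11, Lantern advances.
Round 5: Lantern vs Juniper — 17–8, Lantern advances.
The agenda winner is Lantern.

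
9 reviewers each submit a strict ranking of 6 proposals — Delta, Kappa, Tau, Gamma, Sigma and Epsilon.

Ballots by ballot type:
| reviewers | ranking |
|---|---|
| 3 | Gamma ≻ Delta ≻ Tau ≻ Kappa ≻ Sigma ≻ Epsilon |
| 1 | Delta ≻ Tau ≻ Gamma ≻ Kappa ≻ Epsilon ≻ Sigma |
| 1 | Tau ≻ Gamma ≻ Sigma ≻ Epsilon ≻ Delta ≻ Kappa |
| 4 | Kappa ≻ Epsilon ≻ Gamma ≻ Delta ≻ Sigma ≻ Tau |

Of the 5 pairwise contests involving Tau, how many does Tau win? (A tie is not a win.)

Tau against each rival (9 reviewers):
Tau vs Delta: Delta wins 8–1.
Tau vs Kappa: Tau preferred on 3+1+1 = 5 ballots; Tau wins 5–4.
Tau vs Gamma: 1+1 = 2 for Tau, 7 for Gamma — Gamma by 7–2.
Tau vs Sigma: 3+1+1 = 5 for Tau, 4 for Sigma — Tau by 5–4.
Tau vs Epsilon: Tau, 5–4.
Tau beats Kappa, Sigma, Epsilon; loses to Delta, Gamma — 3 pairwise wins.

3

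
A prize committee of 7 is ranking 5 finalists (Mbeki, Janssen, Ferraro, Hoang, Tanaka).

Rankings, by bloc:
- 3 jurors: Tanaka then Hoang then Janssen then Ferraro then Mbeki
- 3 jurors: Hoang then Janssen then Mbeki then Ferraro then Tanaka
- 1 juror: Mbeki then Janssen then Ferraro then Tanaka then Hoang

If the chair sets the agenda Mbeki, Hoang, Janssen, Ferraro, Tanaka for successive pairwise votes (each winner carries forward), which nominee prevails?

Tanaka

Round 1: Mbeki vs Hoang — 1–6, Hoang advances.
Round 2: Hoang vs Janssen — 6–1, Hoang advances.
Round 3: Hoang vs Ferraro — 6–1, Hoang advances.
Round 4: Hoang vs Tanaka — 3–4, Tanaka advances.
Tanaka survives the agenda.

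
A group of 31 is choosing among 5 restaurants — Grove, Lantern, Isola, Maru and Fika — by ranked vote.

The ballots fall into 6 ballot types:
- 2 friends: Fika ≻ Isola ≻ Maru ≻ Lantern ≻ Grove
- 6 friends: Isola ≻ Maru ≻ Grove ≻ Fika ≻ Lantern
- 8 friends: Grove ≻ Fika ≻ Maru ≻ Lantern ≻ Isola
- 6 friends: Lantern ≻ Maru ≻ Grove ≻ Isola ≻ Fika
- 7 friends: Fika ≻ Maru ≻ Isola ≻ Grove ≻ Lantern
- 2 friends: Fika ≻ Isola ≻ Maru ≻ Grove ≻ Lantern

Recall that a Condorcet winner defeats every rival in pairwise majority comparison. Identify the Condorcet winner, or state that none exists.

none

Head-to-head results (31 friends):
Grove vs Lantern: 6+8+7+2 = 23 for Grove, 8 for Lantern — Grove by 23–8.
Grove vs Isola: Grove preferred on 8+6 = 14 ballots; Isola wins 17–14.
Grove vs Maru: 8 for Grove, 23 for Maru — Maru by 23–8.
Grove vs Fika: Grove is ranked higher on 6+8+6 = 20 ballots, Fika on 11. Grove wins 20–11.
Lantern vs Isola: Lantern preferred on 8+6 = 14 ballots; Isola wins 17–14.
Lantern vs Maru: 6 to 25, Maru.
Lantern vs Fika: Lantern preferred on 6 ballots; Fika wins 25–6.
Isola vs Maru: 2+6+2 = 10 for Isola, 21 for Maru — Maru by 21–10.
Isola vs Fika: Isola is ranked higher on 6+6 = 12 ballots, Fika on 19. Fika wins 19–12.
Maru vs Fika: 12 to 19, Fika.
No restaurant is unbeaten: Grove loses to Isola; Lantern loses to Grove; Isola loses to Maru; Maru loses to Fika; Fika loses to Grove. In particular Grove > Fika > Isola > Grove is a majority cycle — no Condorcet winner exists.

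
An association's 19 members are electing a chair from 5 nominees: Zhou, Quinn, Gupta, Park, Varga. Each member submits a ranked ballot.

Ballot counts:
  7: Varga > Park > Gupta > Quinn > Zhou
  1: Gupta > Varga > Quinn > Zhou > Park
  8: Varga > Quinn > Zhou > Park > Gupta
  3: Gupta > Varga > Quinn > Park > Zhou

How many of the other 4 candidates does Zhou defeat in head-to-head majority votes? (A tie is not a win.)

0

Zhou against each rival (19 voters):
Zhou vs Quinn: Zhou preferred on 0 ballots; Quinn wins 19–0.
Zhou vs Gupta: Gupta wins 11–8.
Zhou vs Park: 9 to 10, Park.
Zhou vs Varga: Zhou preferred on 0 ballots; Varga wins 19–0.
Zhou beats no one; loses to Quinn, Gupta, Park, Varga — 0 pairwise wins.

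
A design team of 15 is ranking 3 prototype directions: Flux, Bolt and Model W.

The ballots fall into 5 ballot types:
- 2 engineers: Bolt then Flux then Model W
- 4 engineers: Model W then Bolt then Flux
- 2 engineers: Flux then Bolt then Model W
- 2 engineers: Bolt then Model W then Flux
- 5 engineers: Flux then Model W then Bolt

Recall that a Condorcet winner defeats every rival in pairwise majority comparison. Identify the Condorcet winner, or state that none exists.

none

Head-to-head results (15 engineers):
Flux vs Bolt: Flux is ranked higher on 2+5 = 7 ballots, Bolt on 8. Bolt wins 8–7.
Flux vs Model W: 2+2+5 = 9 for Flux, 6 for Model W — Flux by 9–6.
Bolt vs Model W: Bolt preferred on 2+2+2 = 6 ballots; Model W wins 9–6.
Each design drops at least one matchup (Flux loses to Bolt; Bolt loses to Model W; Model W loses to Flux); the cycle Flux → Model W → Bolt → Flux rules out a Condorcet winner.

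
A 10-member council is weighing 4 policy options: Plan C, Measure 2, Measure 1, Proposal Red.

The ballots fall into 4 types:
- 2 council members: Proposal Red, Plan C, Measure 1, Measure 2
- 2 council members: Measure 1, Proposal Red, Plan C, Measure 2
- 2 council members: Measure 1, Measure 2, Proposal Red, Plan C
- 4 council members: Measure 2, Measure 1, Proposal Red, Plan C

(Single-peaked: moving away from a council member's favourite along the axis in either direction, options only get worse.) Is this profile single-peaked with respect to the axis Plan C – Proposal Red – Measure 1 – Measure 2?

Axis positions: Plan C=1, Proposal Red=2, Measure 1=3, Measure 2=4.
Type 1 (peak Proposal Red at position 2): ranking walks positions 2-1-3-4, expanding outward from the peak — single-peaked.
Type 2 (peak Measure 1 at position 3): ranking walks positions 3-2-1-4, expanding outward from the peak — single-peaked.
Type 3 (peak Measure 1 at position 3): ranking walks positions 3-4-2-1, expanding outward from the peak — single-peaked.
Type 4 (peak Measure 2 at position 4): ranking walks positions 4-3-2-1, expanding outward from the peak — single-peaked.
Every ranking is single-peaked on this axis.

yes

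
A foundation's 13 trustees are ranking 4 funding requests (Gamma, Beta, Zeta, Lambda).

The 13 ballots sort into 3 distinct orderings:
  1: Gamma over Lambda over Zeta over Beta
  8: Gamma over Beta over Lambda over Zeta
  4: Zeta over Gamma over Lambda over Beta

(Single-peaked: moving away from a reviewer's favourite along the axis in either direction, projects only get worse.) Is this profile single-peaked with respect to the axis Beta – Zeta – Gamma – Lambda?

no

Axis positions: Beta=1, Zeta=2, Gamma=3, Lambda=4.
Bloc 1 (peak Gamma at position 3): ranking walks positions 3-4-2-1, expanding outward from the peak — single-peaked.
Bloc 2: ranking walks positions 3-1-4-2; Beta is ranked above Zeta even though Zeta lies between Beta and the peak Gamma on the axis — preferences dip and rise again. Not single-peaked.
Bloc 3 (peak Zeta at position 2): ranking walks positions 2-3-4-1, expanding outward from the peak — single-peaked.
Bloc 2 violates single-peakedness, so the profile is not single-peaked on this axis.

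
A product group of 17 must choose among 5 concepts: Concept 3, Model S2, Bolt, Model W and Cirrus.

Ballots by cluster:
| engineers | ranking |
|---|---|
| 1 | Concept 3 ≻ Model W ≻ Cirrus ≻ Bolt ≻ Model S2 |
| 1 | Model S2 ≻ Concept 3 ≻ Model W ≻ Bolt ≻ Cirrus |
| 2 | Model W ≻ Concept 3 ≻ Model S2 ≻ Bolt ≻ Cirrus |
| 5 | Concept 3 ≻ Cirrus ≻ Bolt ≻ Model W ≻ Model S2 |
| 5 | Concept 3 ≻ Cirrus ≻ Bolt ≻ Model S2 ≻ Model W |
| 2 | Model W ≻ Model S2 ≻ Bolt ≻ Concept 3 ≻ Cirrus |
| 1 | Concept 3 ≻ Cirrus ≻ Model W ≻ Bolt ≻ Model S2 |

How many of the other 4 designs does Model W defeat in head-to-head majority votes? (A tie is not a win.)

1

Model W against each rival (17 engineers):
Model W vs Concept 3: 2+2 = 4 for Model W, 13 for Concept 3 — Concept 3 by 13–4.
Model W vs Model S2: 11 to 6, Model W.
Model W–Bolt: Bolt 10–7.
Model W–Cirrus: Cirrus 11–6.
Model W beats Model S2; loses to Concept 3, Bolt, Cirrus — 1 pairwise win.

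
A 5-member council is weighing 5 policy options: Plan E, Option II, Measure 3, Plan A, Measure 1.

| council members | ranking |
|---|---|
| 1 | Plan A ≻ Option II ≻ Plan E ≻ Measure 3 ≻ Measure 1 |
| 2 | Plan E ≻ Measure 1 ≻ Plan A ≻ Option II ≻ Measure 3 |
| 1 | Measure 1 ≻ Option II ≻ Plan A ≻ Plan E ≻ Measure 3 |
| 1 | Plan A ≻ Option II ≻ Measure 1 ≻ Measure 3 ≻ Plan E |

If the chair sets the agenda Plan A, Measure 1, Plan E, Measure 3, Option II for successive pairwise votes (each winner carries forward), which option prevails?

Round 1: Plan A vs Measure 1 — 2–3, Measure 1 advances.
Round 2: Measure 1 vs Plan E — 2–3, Plan E advances.
Round 3: Plan E vs Measure 3 — 4–1, Plan E advances.
Round 4: Plan E vs Option II — 2–3, Option II advances.
The agenda winner is Option II.

Option II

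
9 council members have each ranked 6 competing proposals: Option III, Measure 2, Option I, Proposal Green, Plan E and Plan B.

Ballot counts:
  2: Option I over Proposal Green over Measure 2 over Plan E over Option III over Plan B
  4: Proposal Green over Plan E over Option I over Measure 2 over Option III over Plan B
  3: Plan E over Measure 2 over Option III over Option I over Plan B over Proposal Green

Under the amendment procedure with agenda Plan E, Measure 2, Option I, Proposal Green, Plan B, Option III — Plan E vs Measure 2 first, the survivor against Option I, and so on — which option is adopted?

Proposal Green

Round 1: Plan E vs Measure 2 — 7–2, Plan E advances.
Round 2: Plan E vs Option I — 7–2, Plan E advances.
Round 3: Plan E vs Proposal Green — 3–6, Proposal Green advances.
Round 4: Proposal Green vs Plan B — 6–3, Proposal Green advances.
Round 5: Proposal Green vs Option III — 6–3, Proposal Green advances.
The agenda winner is Proposal Green.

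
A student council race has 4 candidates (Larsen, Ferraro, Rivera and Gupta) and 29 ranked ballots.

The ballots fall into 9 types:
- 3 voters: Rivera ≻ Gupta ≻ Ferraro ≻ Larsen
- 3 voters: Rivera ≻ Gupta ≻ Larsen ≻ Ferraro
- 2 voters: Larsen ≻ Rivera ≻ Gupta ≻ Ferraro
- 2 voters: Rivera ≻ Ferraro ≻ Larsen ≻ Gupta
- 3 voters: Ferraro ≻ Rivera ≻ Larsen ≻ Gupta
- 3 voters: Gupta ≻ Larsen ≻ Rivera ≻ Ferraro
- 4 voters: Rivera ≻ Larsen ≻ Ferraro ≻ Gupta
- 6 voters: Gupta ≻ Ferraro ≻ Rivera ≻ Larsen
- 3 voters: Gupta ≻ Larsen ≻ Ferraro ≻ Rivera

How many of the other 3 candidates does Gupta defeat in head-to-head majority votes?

2

Gupta against each rival (29 voters):
Gupta–Larsen: Gupta 18–11.
Gupta vs Ferraro: Gupta preferred on 3+3+2+3+6+3 = 20 ballots; Gupta wins 20–9.
Gupta vs Rivera: Rivera, 17–12.
Gupta beats Larsen, Ferraro; loses to Rivera — 2 pairwise wins.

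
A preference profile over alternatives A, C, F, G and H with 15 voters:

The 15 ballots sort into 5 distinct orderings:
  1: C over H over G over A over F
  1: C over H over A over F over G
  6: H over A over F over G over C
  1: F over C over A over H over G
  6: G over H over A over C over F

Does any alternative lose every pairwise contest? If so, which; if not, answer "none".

Head-to-head results (15 voters):
A vs C: A wins 12–3.
A vs F: 1+1+6+6 = 14 for A, 1 for F — A by 14–1.
A vs G: A, 8–7.
A vs H: H wins 14–1.
C vs F: C, 8–7.
C vs G: C preferred on 1+1+1 = 3 ballots; G wins 12–3.
C vs H: 1+1+1 = 3 for C, 12 for H — H by 12–3.
F vs G: F, 8–7.
F vs H: F preferred on 1 ballot; H wins 14–1.
G vs H: 6 to 9, H.
No alternative is winless: A beats C; C beats F; F beats G; G beats C; H beats A. There is no Condorcet loser.

none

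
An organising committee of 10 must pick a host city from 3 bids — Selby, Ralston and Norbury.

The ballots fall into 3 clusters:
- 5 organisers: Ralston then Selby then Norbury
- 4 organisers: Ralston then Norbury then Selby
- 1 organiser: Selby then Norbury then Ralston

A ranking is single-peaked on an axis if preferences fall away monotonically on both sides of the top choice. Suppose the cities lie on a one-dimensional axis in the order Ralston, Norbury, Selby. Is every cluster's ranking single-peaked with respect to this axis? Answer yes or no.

Axis positions: Ralston=1, Norbury=2, Selby=3.
Cluster 1: ranking walks positions 1-3-2; Selby is ranked above Norbury even though Norbury lies between Selby and the peak Ralston on the axis — preferences dip and rise again. Not single-peaked.
Cluster 2 (peak Ralston at position 1): ranking walks positions 1-2-3, expanding outward from the peak — single-peaked.
Cluster 3 (peak Selby at position 3): ranking walks positions 3-2-1, expanding outward from the peak — single-peaked.
Cluster 1 violates single-peakedness, so the profile is not single-peaked on this axis.

no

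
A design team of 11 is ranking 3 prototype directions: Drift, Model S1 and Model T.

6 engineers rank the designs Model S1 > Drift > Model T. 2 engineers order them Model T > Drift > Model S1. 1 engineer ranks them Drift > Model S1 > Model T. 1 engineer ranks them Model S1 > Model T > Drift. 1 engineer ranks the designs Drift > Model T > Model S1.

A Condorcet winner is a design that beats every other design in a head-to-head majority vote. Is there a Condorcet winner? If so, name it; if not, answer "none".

Head-to-head results (11 engineers):
Drift vs Model S1: Model S1 wins 7–4.
Drift–Model T: Drift 8–3.
Model S1 vs Model T: Model S1, 8–3.
Model S1 beats each of Drift, Model T — Model S1 is the Condorcet winner.

Model S1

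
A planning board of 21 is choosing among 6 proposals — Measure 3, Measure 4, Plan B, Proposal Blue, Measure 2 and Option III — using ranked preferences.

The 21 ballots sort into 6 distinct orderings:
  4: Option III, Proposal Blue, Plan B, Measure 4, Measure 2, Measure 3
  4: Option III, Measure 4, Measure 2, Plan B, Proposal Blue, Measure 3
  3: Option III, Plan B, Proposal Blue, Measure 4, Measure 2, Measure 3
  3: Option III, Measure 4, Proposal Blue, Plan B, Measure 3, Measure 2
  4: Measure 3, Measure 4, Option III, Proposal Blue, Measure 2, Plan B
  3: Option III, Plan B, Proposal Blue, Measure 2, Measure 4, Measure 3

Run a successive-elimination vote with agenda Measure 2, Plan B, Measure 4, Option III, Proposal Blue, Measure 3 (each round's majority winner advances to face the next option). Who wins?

Round 1: Measure 2 vs Plan B — 8–13, Plan B advances.
Round 2: Plan B vs Measure 4 — 10–11, Measure 4 advances.
Round 3: Measure 4 vs Option III — 4–17, Option III advances.
Round 4: Option III vs Proposal Blue — 21–0, Option III advances.
Round 5: Option III vs Measure 3 — 17–4, Option III advances.
The agenda winner is Option III.

Option III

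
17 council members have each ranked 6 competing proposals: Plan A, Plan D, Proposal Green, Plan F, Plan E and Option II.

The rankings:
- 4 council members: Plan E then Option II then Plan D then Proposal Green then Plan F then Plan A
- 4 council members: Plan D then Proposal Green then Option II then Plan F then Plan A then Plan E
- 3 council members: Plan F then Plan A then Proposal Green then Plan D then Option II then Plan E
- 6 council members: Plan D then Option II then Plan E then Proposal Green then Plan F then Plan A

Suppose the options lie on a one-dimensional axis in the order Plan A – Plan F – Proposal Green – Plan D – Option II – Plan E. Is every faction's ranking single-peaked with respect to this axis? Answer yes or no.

Axis positions: Plan A=1, Plan F=2, Proposal Green=3, Plan D=4, Option II=5, Plan E=6.
Faction 1 (peak Plan E at position 6): ranking walks positions 6-5-4-3-2-1, expanding outward from the peak — single-peaked.
Faction 2 (peak Plan D at position 4): ranking walks positions 4-3-5-2-1-6, expanding outward from the peak — single-peaked.
Faction 3 (peak Plan F at position 2): ranking walks positions 2-1-3-4-5-6, expanding outward from the peak — single-peaked.
Faction 4 (peak Plan D at position 4): ranking walks positions 4-5-6-3-2-1, expanding outward from the peak — single-peaked.
Every ranking is single-peaked on this axis.

yes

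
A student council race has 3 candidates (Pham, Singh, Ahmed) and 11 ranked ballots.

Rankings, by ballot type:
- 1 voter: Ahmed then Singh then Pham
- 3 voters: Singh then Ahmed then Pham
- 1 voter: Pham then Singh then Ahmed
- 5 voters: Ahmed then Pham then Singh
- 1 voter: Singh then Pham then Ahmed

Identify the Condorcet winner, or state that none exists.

Check each pair by majority over 11 ballots:
Pham–Singh: Pham 6–5.
Pham vs Ahmed: Ahmed wins 9–2.
Singh vs Ahmed: Ahmed, 6–5.
Ahmed beats each of Pham, Singh — Ahmed is the Condorcet winner.

Ahmed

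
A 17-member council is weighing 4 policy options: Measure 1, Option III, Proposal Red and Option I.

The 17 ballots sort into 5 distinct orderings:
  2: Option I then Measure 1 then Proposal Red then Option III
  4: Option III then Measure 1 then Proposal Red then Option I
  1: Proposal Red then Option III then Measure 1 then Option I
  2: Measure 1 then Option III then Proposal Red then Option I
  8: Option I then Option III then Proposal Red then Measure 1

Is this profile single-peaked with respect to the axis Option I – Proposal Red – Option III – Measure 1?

Axis positions: Option I=1, Proposal Red=2, Option III=3, Measure 1=4.
Ballot type 1: ranking walks positions 1-4-2-3; Measure 1 is ranked above Proposal Red even though Proposal Red lies between Measure 1 and the peak Option I on the axis — preferences dip and rise again. Not single-peaked.
Ballot type 2 (peak Option III at position 3): ranking walks positions 3-4-2-1, expanding outward from the peak — single-peaked.
Ballot type 3 (peak Proposal Red at position 2): ranking walks positions 2-3-4-1, expanding outward from the peak — single-peaked.
Ballot type 4 (peak Measure 1 at position 4): ranking walks positions 4-3-2-1, expanding outward from the peak — single-peaked.
Ballot type 5: ranking walks positions 1-3-2-4; Option III is ranked above Proposal Red even though Proposal Red lies between Option III and the peak Option I on the axis — preferences dip and rise again. Not single-peaked.
Ballot type 1 violates single-peakedness, so the profile is not single-peaked on this axis.

no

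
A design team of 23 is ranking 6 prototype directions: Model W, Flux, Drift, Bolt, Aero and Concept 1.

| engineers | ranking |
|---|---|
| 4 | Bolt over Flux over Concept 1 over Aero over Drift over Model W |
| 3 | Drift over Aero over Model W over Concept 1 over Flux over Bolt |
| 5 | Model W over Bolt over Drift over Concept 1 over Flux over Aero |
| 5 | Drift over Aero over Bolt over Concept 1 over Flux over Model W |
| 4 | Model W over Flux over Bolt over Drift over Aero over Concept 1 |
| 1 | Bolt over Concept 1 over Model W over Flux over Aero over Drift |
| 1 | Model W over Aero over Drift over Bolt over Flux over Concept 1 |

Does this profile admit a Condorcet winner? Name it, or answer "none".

Head-to-head results (23 engineers):
Model W vs Flux: Model W wins 14–9.
Model W vs Drift: Drift, 12–11.
Model W vs Bolt: Model W wins 13–10.
Model W vs Aero: Aero, 12–11.
Model W vs Concept 1: Model W, 13–10.
Flux vs Drift: Drift wins 14–9.
Flux vs Bolt: Bolt wins 16–7.
Flux vs Aero: Flux wins 14–9.
Flux vs Concept 1: Concept 1, 14–9.
Drift vs Bolt: Bolt, 14–9.
Drift vs Aero: Drift wins 17–6.
Drift–Concept 1: Drift 18–5.
Bolt vs Aero: Bolt wins 14–9.
Bolt vs Concept 1: Bolt wins 20–3.
Aero–Concept 1: Aero 13–10.
Each design drops at least one matchup (Model W loses to Drift; Flux loses to Model W; Drift loses to Bolt; Bolt loses to Model W; Aero loses to Flux; Concept 1 loses to Model W); the cycle Model W beats Flux beats Aero beats Model W rules out a Condorcet winner.

none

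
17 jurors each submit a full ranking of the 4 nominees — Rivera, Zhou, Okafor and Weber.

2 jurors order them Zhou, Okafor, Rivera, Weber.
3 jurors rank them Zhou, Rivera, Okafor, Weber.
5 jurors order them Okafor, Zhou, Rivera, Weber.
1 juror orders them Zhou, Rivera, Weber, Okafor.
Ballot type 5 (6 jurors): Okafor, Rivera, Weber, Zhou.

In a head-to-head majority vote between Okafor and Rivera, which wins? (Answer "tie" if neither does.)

Ballots ranking Okafor above Rivera: 2 + 5 + 6 = 13.
Ballots ranking Rivera above Okafor: 17 − 13 = 4.
Okafor wins the head-to-head 13–4.

Okafor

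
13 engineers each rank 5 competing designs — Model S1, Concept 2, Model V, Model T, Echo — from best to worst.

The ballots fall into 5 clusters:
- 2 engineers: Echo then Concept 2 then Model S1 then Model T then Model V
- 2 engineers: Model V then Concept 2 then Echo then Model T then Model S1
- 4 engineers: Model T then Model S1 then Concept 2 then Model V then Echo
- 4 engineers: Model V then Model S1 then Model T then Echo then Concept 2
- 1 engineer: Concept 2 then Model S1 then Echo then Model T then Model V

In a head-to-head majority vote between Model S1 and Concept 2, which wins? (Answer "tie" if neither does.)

Ballots ranking Model S1 above Concept 2: 4 + 4 = 8.
Ballots ranking Concept 2 above Model S1: 13 − 8 = 5.
Model S1 wins the head-to-head 8–5.

Model S1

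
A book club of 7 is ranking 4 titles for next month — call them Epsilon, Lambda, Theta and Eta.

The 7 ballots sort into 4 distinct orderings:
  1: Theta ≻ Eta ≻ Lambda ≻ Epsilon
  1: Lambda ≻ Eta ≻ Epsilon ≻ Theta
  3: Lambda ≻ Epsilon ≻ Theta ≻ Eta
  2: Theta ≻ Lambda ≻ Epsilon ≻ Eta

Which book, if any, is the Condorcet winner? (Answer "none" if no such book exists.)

Head-to-head results (7 members):
Epsilon–Lambda: Lambda 7–0.
Epsilon vs Theta: Epsilon, 4–3.
Epsilon–Eta: Epsilon 5–2.
Lambda vs Theta: Lambda, 4–3.
Lambda–Eta: Lambda 6–1.
Theta vs Eta: Theta, 6–1.
Only Lambda has no losses; Lambda is the Condorcet winner.

Lambda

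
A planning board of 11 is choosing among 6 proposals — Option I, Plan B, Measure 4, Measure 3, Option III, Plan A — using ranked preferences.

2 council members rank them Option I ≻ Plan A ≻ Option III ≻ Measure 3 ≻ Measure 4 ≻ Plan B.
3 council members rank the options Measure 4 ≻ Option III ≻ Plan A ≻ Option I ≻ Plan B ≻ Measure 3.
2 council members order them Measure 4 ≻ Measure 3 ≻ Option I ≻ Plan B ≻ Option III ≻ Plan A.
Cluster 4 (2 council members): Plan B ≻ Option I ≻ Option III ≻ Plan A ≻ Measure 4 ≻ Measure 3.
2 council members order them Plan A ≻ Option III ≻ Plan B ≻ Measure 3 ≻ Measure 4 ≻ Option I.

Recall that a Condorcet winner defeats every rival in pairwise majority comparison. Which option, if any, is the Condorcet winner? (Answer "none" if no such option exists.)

Pairwise majorities:
Option I vs Plan B: Option I preferred on 2+3+2 = 7 ballots; Option I wins 7–4.
Option I vs Measure 4: 4 to 7, Measure 4.
Option I vs Measure 3: 2+3+2 = 7 for Option I, 4 for Measure 3 — Option I by 7–4.
Option I vs Option III: Option I preferred on 2+2+2 = 6 ballots; Option I wins 6–5.
Option I–Plan A: Option I 6–5.
Plan B–Measure 4: Measure 4 7–4.
Plan B vs Measure 3: Plan B, 7–4.
Plan B vs Option III: 2+2 = 4 for Plan B, 7 for Option III — Option III by 7–4.
Plan B vs Plan A: Plan A wins 7–4.
Measure 4 vs Measure 3: Measure 4 preferred on 3+2+2 = 7 ballots; Measure 4 wins 7–4.
Measure 4 vs Option III: Option III wins 6–5.
Measure 4–Plan A: Plan A 6–5.
Measure 3–Option III: Option III 9–2.
Measure 3 vs Plan A: Plan A, 9–2.
Option III vs Plan A: Option III wins 7–4.
No option is unbeaten: Option I loses to Measure 4; Plan B loses to Option I; Measure 4 loses to Option III; Measure 3 loses to Option I; Option III loses to Option I; Plan A loses to Option I. In particular Option I > Option III > Measure 4 > Option I is a majority cycle — no Condorcet winner exists.

none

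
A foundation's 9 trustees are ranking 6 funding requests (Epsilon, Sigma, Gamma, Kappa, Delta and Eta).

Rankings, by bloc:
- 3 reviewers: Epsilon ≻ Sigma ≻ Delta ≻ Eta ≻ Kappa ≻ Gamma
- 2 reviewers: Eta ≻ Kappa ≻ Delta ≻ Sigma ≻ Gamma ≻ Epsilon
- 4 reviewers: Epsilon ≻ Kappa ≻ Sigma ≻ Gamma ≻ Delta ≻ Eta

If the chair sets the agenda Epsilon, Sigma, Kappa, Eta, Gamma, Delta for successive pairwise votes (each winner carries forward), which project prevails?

Epsilon

Round 1: Epsilon vs Sigma — 7–2, Epsilon advances.
Round 2: Epsilon vs Kappa — 7–2, Epsilon advances.
Round 3: Epsilon vs Eta — 7–2, Epsilon advances.
Round 4: Epsilon vs Gamma — 7–2, Epsilon advances.
Round 5: Epsilon vs Delta — 7–2, Epsilon advances.
Epsilon survives the agenda.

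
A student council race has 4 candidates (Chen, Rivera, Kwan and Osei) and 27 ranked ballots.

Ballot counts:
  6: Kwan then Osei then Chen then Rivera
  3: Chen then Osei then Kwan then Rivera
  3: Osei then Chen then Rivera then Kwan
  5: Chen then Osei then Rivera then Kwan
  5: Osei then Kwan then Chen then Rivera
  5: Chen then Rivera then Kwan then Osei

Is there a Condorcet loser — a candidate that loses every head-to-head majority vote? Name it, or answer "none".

Rivera

Head-to-head results (27 voters):
Chen vs Rivera: 6+3+3+5+5+5 = 27 for Chen, 0 for Rivera — Chen by 27–0.
Chen vs Kwan: Chen wins 16–11.
Chen vs Osei: Chen is ranked higher on 3+5+5 = 13 ballots, Osei on 14. Osei wins 14–13.
Rivera vs Kwan: Rivera preferred on 3+5+5 = 13 ballots; Kwan wins 14–13.
Rivera–Osei: Osei 22–5.
Kwan–Osei: Osei 16–11.
Rivera loses to every other candidate — it is the Condorcet loser.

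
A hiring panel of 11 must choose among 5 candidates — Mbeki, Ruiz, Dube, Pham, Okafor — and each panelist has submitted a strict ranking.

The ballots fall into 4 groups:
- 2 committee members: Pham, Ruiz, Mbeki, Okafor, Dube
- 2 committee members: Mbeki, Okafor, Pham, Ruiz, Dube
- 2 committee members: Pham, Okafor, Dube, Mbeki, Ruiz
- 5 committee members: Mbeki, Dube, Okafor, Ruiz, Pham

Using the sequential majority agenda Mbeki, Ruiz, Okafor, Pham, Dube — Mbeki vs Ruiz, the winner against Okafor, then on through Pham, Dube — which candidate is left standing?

Mbeki

Round 1: Mbeki vs Ruiz — 9–2, Mbeki advances.
Round 2: Mbeki vs Okafor — 9–2, Mbeki advances.
Round 3: Mbeki vs Pham — 7–4, Mbeki advances.
Round 4: Mbeki vs Dube — 9–2, Mbeki advances.
Mbeki survives the agenda.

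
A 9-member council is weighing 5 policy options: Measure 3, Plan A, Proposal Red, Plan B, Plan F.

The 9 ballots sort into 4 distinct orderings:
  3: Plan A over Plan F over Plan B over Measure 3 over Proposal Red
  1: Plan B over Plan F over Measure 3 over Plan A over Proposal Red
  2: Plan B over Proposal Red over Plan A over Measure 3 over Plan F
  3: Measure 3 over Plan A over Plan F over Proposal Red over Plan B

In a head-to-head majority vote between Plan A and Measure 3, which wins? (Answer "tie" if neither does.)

Plan A

Ballots ranking Plan A above Measure 3: 3 + 2 = 5.
Ballots ranking Measure 3 above Plan A: 9 − 5 = 4.
Plan A wins the head-to-head 5–4.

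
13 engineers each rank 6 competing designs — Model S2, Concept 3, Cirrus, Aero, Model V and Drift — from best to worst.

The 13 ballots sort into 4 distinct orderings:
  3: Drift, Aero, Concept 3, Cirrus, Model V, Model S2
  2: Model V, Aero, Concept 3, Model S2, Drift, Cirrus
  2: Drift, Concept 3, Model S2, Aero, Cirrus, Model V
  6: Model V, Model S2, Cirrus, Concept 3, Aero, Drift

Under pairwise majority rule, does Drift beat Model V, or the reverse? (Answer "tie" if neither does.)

Ballots ranking Drift above Model V: 3 + 2 = 5.
Ballots ranking Model V above Drift: 13 − 5 = 8.
Model V wins the head-to-head 8–5.

Model V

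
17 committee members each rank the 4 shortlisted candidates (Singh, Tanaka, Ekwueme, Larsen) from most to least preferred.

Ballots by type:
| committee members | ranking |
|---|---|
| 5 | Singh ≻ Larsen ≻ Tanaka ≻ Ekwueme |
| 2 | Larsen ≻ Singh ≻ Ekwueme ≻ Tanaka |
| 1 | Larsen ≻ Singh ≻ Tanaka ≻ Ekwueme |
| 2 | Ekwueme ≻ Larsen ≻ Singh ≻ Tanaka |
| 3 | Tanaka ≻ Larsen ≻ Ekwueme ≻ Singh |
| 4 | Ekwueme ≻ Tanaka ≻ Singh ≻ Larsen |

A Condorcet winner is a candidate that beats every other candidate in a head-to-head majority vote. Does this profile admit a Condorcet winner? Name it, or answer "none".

Pairwise majorities:
Singh vs Tanaka: Singh wins 10–7.
Singh vs Ekwueme: Singh is ranked higher on 5+2+1 = 8 ballots, Ekwueme on 9. Ekwueme wins 9–8.
Singh vs Larsen: Singh preferred on 5+4 = 9 ballots; Singh wins 9–8.
Tanaka vs Ekwueme: Tanaka is ranked higher on 5+1+3 = 9 ballots, Ekwueme on 8. Tanaka wins 9–8.
Tanaka vs Larsen: Tanaka preferred on 3+4 = 7 ballots; Larsen wins 10–7.
Ekwueme vs Larsen: 2+4 = 6 for Ekwueme, 11 for Larsen — Larsen by 11–6.
Every candidate loses at least once (Singh loses to Ekwueme; Tanaka loses to Singh; Ekwueme loses to Tanaka; Larsen loses to Singh). The majority relation contains the cycle Singh > Tanaka > Ekwueme > Singh, so there is no Condorcet winner.

none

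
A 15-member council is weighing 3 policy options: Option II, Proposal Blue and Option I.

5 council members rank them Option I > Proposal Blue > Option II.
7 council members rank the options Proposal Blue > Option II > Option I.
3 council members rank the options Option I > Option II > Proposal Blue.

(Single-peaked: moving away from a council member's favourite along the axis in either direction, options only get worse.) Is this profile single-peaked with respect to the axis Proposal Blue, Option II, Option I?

Axis positions: Proposal Blue=1, Option II=2, Option I=3.
Group 1: ranking walks positions 3-1-2; Proposal Blue is ranked above Option II even though Option II lies between Proposal Blue and the peak Option I on the axis — preferences dip and rise again. Not single-peaked.
Group 2 (peak Proposal Blue at position 1): ranking walks positions 1-2-3, expanding outward from the peak — single-peaked.
Group 3 (peak Option I at position 3): ranking walks positions 3-2-1, expanding outward from the peak — single-peaked.
Group 1 violates single-peakedness, so the profile is not single-peaked on this axis.

no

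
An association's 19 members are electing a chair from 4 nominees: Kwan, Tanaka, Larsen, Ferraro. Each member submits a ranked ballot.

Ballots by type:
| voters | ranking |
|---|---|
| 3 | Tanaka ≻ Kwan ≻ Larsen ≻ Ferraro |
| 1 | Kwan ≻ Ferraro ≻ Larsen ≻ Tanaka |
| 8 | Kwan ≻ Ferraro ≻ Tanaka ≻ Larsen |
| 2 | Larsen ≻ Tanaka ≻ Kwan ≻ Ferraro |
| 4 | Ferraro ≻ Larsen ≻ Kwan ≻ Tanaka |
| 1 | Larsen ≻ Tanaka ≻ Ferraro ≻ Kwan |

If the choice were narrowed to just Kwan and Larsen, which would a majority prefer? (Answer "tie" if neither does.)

Ballots ranking Kwan above Larsen: 3 + 1 + 8 = 12.
Ballots ranking Larsen above Kwan: 19 − 12 = 7.
Kwan wins the head-to-head 12–7.

Kwan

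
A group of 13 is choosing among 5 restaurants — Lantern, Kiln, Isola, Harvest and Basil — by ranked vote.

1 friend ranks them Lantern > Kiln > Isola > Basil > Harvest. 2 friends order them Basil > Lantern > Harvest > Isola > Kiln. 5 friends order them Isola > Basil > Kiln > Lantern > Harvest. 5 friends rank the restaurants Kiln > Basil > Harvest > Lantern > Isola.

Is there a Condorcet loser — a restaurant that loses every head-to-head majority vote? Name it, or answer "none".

Head-to-head results (13 friends):
Lantern vs Kiln: Kiln, 10–3.
Lantern vs Isola: Lantern, 8–5.
Lantern vs Harvest: Lantern wins 8–5.
Lantern vs Basil: 1 to 12, Basil.
Kiln vs Isola: 1+5 = 6 for Kiln, 7 for Isola — Isola by 7–6.
Kiln vs Harvest: Kiln wins 11–2.
Kiln vs Basil: Basil wins 7–6.
Isola vs Harvest: Isola preferred on 1+5 = 6 ballots; Harvest wins 7–6.
Isola vs Basil: Isola is ranked higher on 1+5 = 6 ballots, Basil on 7. Basil wins 7–6.
Harvest–Basil: Basil 13–0.
Each restaurant has at least one pairwise win (Lantern beats Isola; Kiln beats Lantern; Isola beats Kiln; Harvest beats Isola; Basil beats Lantern) — no Condorcet loser.

none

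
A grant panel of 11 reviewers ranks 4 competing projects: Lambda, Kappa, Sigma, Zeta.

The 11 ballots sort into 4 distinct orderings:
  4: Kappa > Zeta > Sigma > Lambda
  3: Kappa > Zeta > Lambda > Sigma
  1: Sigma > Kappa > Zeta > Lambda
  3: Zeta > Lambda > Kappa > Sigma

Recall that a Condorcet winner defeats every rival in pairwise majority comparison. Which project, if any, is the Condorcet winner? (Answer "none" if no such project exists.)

Check each pair by majority over 11 ballots:
Lambda vs Kappa: Kappa wins 8–3.
Lambda–Sigma: Lambda 6–5.
Lambda vs Zeta: Zeta, 11–0.
Kappa vs Sigma: Kappa wins 10–1.
Kappa vs Zeta: Kappa wins 8–3.
Sigma vs Zeta: Zeta, 10–1.
Kappa wins every pairwise contest, so Kappa is the Condorcet winner.

Kappa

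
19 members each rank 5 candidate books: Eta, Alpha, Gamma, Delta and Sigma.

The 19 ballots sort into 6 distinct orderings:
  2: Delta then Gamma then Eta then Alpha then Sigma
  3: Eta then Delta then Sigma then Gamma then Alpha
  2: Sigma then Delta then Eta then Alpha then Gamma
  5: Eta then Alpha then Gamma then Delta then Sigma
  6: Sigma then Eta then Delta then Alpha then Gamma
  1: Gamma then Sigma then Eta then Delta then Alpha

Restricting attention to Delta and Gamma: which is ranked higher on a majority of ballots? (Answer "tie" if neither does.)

Ballots ranking Delta above Gamma: 2 + 3 + 2 + 6 = 13.
Ballots ranking Gamma above Delta: 19 − 13 = 6.
Delta wins the head-to-head 13–6.

Delta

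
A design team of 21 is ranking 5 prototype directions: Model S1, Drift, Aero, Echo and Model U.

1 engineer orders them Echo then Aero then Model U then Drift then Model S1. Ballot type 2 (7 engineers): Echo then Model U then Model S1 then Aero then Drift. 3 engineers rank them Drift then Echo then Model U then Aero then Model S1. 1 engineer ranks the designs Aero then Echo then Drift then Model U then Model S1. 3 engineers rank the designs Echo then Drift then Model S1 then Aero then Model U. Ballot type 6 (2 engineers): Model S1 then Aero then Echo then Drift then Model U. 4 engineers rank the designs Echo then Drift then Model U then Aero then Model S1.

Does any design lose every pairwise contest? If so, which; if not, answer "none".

none

Pairwise majorities:
Model S1 vs Drift: Model S1 is ranked higher on 7+2 = 9 ballots, Drift on 12. Drift wins 12–9.
Model S1 vs Aero: 7+3+2 = 12 for Model S1, 9 for Aero — Model S1 by 12–9.
Model S1 vs Echo: Echo, 19–2.
Model S1 vs Model U: 3+2 = 5 for Model S1, 16 for Model U — Model U by 16–5.
Drift–Aero: Aero 11–10.
Drift vs Echo: 3 for Drift, 18 for Echo — Echo by 18–3.
Drift vs Model U: Drift wins 13–8.
Aero vs Echo: Echo wins 18–3.
Aero vs Model U: Model U wins 14–7.
Echo vs Model U: Echo is ranked higher on 21 ballots, Model U on 0. Echo wins 21–0.
Each design has at least one pairwise win (Model S1 beats Aero; Drift beats Model S1; Aero beats Drift; Echo beats Model S1; Model U beats Model S1) — no Condorcet loser.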